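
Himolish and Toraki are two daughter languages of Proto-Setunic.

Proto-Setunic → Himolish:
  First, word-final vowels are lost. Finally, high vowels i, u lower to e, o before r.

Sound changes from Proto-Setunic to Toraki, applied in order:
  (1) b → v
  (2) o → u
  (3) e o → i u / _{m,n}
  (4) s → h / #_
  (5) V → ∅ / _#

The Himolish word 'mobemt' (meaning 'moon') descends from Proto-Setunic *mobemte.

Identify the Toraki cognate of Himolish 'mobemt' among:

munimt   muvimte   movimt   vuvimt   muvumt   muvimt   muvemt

muvimt

Toraki: *mobemte
  mobemte → movemte   [unconditioned shift]
  movemte → muvemte   [vowel merger]
  muvemte → muvimte   [pre-nasal raising]
  muvimte (rule 4 does not apply)
  muvimte → muvimt   [apocope]
  giving Toraki muvimt.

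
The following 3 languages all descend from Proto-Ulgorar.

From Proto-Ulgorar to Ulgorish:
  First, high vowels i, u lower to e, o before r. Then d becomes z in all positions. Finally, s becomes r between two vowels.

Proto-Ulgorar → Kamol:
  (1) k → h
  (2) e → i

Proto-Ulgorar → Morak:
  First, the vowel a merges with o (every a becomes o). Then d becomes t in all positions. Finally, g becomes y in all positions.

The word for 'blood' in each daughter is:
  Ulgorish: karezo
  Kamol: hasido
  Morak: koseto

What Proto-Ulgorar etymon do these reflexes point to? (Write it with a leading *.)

Position 3: Ulgorish has r, Kamol has s, Morak has s. Kamol preserves s here (none of its changes turn any other segment into s), so the proto-segment is *s.
Position 2: Ulgorish has a, Kamol has a, Morak has o. Ulgorish preserves a here (none of its changes turn any other segment into a), so the proto-segment is *a.
Position 4: Ulgorish has e, Kamol has i, Morak has e. Morak preserves e here (none of its changes turn any other segment into e), so the proto-segment is *e.
This points to *kasedo. Verify forward in each daughter:
Ulgorish: *kasedo
  kasedo (rule 1 does not apply)
  kasedo → kasezo   [unconditioned shift]
  kasezo → karezo   [rhotacism]
  giving Ulgorish karezo.
Kamol: start from *kasedo.
  rule 1 (unconditioned shift): kasedo → hasedo
  rule 2 (vowel merger): hasedo → hasido
  ⇒ Kamol hasido
Morak: start from *kasedo.
  rule 1 (vowel merger): kasedo → kosedo
  rule 2 (unconditioned shift): kosedo → koseto
  rule 3: no change — koseto
  ⇒ Morak koseto
No other proto-form is consistent with every reflex, so the reconstruction is *kasedo.

*kasedo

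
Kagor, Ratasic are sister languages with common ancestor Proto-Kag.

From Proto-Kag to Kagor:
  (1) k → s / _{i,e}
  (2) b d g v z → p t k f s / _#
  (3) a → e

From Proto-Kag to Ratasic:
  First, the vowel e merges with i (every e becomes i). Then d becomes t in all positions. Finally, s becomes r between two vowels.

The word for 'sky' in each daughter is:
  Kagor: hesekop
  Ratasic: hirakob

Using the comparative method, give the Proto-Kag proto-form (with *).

Position 7: Kagor has p, Ratasic has b. Ratasic preserves b here (none of its changes turn any other segment into b), so the proto-segment is *b.
Position 2: Kagor has e, Ratasic has i. Taking the neighbouring segments as reconstructed: Kagor e could go back to *a or *e; Ratasic i could go back to *e or *i — the one source consistent with every daughter is *e.
Verify the candidate proto-form against each daughter:
Kagor: *hesakob
  hesakob (rule 1 does not apply)
  hesakob → hesakop   [final devoicing]
  hesakop → hesekop   [vowel merger]
  giving Kagor hesekop.
Ratasic: *hesakob > hisakob > hirakob  (by vowel merger, rhotacism)
Only *hesakob yields all of Kagor hesekop, Ratasic hirakob.

*hesakob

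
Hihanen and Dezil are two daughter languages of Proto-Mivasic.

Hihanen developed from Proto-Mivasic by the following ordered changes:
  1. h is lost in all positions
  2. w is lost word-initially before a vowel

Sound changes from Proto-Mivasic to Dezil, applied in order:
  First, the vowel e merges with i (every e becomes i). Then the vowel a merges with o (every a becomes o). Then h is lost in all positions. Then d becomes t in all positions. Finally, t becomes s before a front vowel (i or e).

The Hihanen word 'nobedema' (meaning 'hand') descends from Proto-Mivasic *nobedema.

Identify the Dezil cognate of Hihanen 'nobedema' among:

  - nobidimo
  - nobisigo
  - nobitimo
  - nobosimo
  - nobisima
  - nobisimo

Dezil: *nobedema > nobidima > nobidimo > nobitimo > nobisimo  (by vowel merger, vowel merger, unconditioned shift, palatalisation)
Only 'nobisimo' matches the regular Dezil development of *nobedema.

nobisimo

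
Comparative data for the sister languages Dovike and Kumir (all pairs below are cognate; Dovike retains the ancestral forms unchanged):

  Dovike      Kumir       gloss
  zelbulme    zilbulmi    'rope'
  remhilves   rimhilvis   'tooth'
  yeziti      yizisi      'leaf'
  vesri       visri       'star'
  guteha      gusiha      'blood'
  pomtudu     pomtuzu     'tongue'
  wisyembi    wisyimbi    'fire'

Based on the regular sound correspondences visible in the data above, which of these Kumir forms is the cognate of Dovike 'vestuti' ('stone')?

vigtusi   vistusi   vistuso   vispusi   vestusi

vistusi

zelbulme ~ zilbulmi, remhilves ~ rimhilvis — Dovike e corresponds to Kumir i after a consonant, before a consonant other than r, m, n, p, b, f, v.
yeziti ~ yizisi — Dovike t corresponds to Kumir s between vowels (before a front vowel).
Applying these to Dovike 'vestuti':
  vestuti → vistuti   (e→i after a consonant, before a consonant other than r, m, n, p, b, f, v)
  vistuti → vistusi   (t→s between vowels (before a front vowel))
So the Kumir cognate is 'vistusi'.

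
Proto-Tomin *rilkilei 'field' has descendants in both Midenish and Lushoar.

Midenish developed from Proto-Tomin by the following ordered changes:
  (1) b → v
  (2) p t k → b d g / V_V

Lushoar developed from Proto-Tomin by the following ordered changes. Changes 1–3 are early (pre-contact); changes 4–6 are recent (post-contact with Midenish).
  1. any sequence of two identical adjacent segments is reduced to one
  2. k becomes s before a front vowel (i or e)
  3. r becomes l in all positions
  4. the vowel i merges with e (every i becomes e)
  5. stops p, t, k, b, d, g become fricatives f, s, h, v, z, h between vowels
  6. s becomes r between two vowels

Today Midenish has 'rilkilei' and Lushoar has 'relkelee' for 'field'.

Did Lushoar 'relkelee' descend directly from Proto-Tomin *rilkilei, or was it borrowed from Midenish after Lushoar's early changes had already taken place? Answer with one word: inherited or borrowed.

borrowed

If inherited, *rilkilei would pass through all of Lushoar's changes:
Lushoar: start from *rilkilei.
  rule 1: no change — rilkilei
  rule 2 (palatalisation): rilkilei → rilsilei
  rule 3 (unconditioned shift): rilsilei → lilsilei
  rule 4 (vowel merger): lilsilei → lelselee
  rule 5: no change — lelselee
  rule 6: no change — lelselee
  ⇒ Lushoar lelselee
If borrowed from Midenish 'rilkilei' after the early changes, it would undergo only the recent ones:
  rule 4 (vowel merger): rilkilei → relkelee
  rule 5 (intervocalic lenition): no change (relkelee)
  rule 6 (rhotacism): no change (relkelee)
  ⇒ as a loan: relkelee
Lushoar 'relkelee' matches the loan outcome 'relkelee', not the inherited 'lelselee' — it skipped the early Lushoar changes, so it was borrowed from Midenish.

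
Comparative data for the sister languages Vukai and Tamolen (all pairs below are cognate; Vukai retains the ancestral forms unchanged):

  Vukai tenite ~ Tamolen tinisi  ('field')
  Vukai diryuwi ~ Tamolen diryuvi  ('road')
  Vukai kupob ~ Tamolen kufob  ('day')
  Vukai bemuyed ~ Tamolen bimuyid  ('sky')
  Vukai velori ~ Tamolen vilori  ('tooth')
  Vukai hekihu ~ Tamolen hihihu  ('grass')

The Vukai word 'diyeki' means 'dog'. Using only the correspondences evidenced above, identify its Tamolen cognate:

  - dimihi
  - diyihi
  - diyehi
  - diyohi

diyihi

bemuyed ~ bimuyid, velori ~ vilori — Vukai e corresponds to Tamolen i after a consonant, before a consonant other than r, m, n, p, b, f, v.
hekihu ~ hihihu — Vukai k corresponds to Tamolen h between vowels (before a front vowel).
Applying these to Vukai 'diyeki':
  diyeki → diyiki   (e→i after a consonant, before a consonant other than r, m, n, p, b, f, v)
  diyiki → diyihi   (k→h between vowels (before a front vowel))
So the Tamolen cognate is 'diyihi'.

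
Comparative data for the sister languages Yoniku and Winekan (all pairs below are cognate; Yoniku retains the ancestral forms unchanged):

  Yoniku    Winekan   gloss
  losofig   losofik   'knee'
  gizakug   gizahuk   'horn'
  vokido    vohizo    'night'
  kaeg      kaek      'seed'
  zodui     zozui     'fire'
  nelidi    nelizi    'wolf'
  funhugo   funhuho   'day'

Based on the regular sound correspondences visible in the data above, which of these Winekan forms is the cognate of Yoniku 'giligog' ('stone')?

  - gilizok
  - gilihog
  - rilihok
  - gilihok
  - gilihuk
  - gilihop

gilihok

funhugo ~ funhuho — Yoniku g corresponds to Winekan h between vowels (before a back vowel).
losofig ~ losofik, gizakug ~ gizahuk — Yoniku g corresponds to Winekan k word-finally.
Applying these to Yoniku 'giligog':
  giligog → gilihog   (g→h between vowels (before a back vowel))
  gilihog → gilihok   (g→k word-finally)
So the Winekan cognate is 'gilihok'.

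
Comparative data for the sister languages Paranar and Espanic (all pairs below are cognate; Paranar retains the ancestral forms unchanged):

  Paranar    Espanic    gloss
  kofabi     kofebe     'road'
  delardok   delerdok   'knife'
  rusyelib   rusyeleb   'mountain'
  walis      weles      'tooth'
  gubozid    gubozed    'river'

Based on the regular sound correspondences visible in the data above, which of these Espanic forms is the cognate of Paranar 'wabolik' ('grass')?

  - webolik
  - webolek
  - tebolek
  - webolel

webolek

kofabi ~ kofebe — Paranar a corresponds to Espanic e after a consonant, before a labial obstruent.
walis ~ weles, gubozid ~ gubozed — Paranar i corresponds to Espanic e after a consonant, before a consonant other than r, m, n, p, b, f, v.
Applying these to Paranar 'wabolik':
  wabolik → webolik   (a→e after a consonant, before a labial obstruent)
  webolik → webolek   (i→e after a consonant, before a consonant other than r, m, n, p, b, f, v)
So the Espanic cognate is 'webolek'.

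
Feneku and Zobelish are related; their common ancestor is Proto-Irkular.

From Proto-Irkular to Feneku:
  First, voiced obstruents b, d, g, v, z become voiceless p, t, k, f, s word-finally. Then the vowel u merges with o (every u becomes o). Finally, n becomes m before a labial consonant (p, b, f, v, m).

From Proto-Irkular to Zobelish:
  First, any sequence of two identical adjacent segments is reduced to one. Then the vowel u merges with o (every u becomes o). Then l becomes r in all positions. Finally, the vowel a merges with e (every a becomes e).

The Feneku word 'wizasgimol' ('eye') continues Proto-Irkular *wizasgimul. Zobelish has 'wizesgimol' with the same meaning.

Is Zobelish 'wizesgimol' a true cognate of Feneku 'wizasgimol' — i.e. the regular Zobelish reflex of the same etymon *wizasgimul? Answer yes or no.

no

Derive the expected Zobelish reflex of *wizasgimul:
Zobelish: *wizasgimul > wizasgimol > wizasgimor > wizesgimor  (by vowel merger, unconditioned shift, vowel merger)
The regular Zobelish reflex would be 'wizesgimor', but the attested form is 'wizesgimol'. The correspondence is irregular, so they are not cognates (the Zobelish form has a different source).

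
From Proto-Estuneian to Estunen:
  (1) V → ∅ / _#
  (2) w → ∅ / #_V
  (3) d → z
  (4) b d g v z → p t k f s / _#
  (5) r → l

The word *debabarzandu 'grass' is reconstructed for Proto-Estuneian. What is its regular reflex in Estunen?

Estunen: *debabarzandu > debabarzand > zebabarzanz > zebabarzans > zebabalzans  (by apocope, unconditioned shift, final devoicing, unconditioned shift)

zebabalzans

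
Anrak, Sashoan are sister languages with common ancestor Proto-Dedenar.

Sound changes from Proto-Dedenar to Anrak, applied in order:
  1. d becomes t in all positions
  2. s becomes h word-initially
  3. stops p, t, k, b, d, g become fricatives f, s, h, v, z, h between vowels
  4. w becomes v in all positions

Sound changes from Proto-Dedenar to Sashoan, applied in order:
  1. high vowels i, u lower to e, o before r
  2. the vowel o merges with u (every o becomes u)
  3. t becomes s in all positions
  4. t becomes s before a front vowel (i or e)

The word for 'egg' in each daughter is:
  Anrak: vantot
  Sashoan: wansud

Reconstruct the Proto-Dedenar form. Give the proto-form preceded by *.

Position 4: Anrak has t, Sashoan has s. Taking the neighbouring segments as reconstructed: Anrak t could go back to *t or *d; Sashoan s could go back to *t or *s — the one source consistent with every daughter is *t.
Position 6: Anrak has t, Sashoan has d. Sashoan preserves d here (none of its changes turn any other segment into d), so the proto-segment is *d.
Position 5: Anrak has o, Sashoan has u. Anrak preserves o here (none of its changes turn any other segment into o), so the proto-segment is *o.
Verify the candidate proto-form against each daughter:
Anrak: start from *wantod.
  rule 1 (unconditioned shift): wantod → wantot
  rule 2: no change — wantot
  rule 3: no change — wantot
  rule 4 (unconditioned shift): wantot → vantot
  ⇒ Anrak vantot
Sashoan: *wantod > wantud > wansud  (by vowel merger, unconditioned shift)
*wantod is the unique common source.

*wantod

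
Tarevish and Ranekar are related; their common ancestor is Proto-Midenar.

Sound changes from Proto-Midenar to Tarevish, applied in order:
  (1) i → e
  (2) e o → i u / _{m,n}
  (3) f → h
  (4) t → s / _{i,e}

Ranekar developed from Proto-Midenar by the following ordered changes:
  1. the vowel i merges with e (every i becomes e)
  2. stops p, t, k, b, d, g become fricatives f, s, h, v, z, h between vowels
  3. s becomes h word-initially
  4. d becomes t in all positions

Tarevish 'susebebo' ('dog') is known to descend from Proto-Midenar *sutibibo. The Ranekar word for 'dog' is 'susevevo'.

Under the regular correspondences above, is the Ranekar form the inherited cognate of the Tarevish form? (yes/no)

Derive the expected Ranekar reflex of *sutibibo:
Ranekar: *sutibibo
  sutibibo → sutebebo   [vowel merger]
  sutebebo → susevevo   [intervocalic lenition]
  susevevo → husevevo   [debuccalisation]
  husevevo (rule 4 does not apply)
  giving Ranekar husevevo.
The regular Ranekar reflex would be 'husevevo', but the attested form is 'susevevo'. The correspondence is irregular, so they are not cognates (the Ranekar form has a different source).

no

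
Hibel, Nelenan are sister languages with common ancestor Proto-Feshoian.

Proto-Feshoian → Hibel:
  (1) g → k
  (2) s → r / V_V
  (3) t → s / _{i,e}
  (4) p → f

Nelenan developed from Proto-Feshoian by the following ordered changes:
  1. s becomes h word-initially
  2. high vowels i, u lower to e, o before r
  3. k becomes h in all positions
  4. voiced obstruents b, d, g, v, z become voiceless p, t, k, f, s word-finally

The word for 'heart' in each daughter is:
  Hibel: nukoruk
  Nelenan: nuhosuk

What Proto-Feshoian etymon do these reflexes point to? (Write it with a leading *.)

*nukosug

Position 5: Hibel has r, Nelenan has s. Taking the neighbouring segments as reconstructed: Hibel r could go back to *s or *r; Nelenan s can only go back to *s — the one source consistent with every daughter is *s.
Position 7: Hibel has k, Nelenan has k. In Nelenan, k can only continue *g, so the proto-segment is *g.
This points to *nukosug. Verify forward in each daughter:
Hibel: start from *nukosug.
  rule 1 (unconditioned shift): nukosug → nukosuk
  rule 2 (rhotacism): nukosuk → nukoruk
  rule 3: no change — nukoruk
  rule 4: no change — nukoruk
  ⇒ Hibel nukoruk
Nelenan: *nukosug > nuhosug > nuhosuk  (by unconditioned shift, final devoicing)
Only *nukosug yields all of Hibel nukoruk, Nelenan nuhosuk.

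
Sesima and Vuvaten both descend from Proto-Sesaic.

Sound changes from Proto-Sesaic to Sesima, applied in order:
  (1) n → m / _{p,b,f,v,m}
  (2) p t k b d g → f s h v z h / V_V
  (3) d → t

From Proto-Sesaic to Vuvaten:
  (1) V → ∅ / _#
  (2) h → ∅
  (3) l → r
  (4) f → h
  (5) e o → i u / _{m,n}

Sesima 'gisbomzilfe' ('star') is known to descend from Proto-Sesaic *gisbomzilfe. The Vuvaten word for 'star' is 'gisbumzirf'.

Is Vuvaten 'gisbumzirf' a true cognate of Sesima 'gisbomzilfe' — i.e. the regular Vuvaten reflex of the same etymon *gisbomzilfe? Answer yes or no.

Derive the expected Vuvaten reflex of *gisbomzilfe:
Vuvaten: start from *gisbomzilfe.
  rule 1 (apocope): gisbomzilfe → gisbomzilf
  rule 2: no change — gisbomzilf
  rule 3 (unconditioned shift): gisbomzilf → gisbomzirf
  rule 4 (unconditioned shift): gisbomzirf → gisbomzirh
  rule 5 (pre-nasal raising): gisbomzirh → gisbumzirh
  ⇒ Vuvaten gisbumzirh
The regular Vuvaten reflex would be 'gisbumzirh', but the attested form is 'gisbumzirf'. The correspondence is irregular, so they are not cognates (the Vuvaten form has a different source).

no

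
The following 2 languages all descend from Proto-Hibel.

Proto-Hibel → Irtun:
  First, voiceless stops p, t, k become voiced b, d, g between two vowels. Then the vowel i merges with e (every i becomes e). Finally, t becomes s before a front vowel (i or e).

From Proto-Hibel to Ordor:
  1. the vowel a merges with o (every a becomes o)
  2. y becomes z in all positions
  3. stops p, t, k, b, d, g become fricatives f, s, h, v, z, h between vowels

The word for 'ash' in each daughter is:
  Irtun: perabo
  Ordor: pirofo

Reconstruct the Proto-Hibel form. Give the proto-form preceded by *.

*pirapo

Position 2: Irtun has e, Ordor has i. Ordor preserves i here (none of its changes turn any other segment into i), so the proto-segment is *i.
Position 5: Irtun has b, Ordor has f. Taking the neighbouring segments as reconstructed: Irtun b could go back to *p or *b; Ordor f could go back to *p or *f — the one source consistent with every daughter is *p.
Position 4: Irtun has a, Ordor has o. Irtun preserves a here (none of its changes turn any other segment into a), so the proto-segment is *a.
This points to *pirapo. Verify forward in each daughter:
Irtun: *pirapo
  pirapo → pirabo   [intervocalic voicing]
  pirabo → perabo   [vowel merger]
  perabo (rule 3 does not apply)
  giving Irtun perabo.
Ordor: start from *pirapo.
  rule 1 (vowel merger): pirapo → piropo
  rule 2: no change — piropo
  rule 3 (intervocalic lenition): piropo → pirofo
  ⇒ Ordor pirofo
Only *pirapo yields all of Irtun perabo, Ordor pirofo.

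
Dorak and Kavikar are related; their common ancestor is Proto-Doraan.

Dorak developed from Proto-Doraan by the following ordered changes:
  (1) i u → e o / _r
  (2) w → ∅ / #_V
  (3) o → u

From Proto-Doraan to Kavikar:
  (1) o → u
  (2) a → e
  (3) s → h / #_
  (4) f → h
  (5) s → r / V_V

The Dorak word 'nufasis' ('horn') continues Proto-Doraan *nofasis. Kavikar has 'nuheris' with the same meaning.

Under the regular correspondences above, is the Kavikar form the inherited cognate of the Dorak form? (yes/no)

Derive the expected Kavikar reflex of *nofasis:
Kavikar: *nofasis
  nofasis → nufasis   [vowel merger]
  nufasis → nufesis   [vowel merger]
  nufesis (rule 3 does not apply)
  nufesis → nuhesis   [unconditioned shift]
  nuhesis → nuheris   [rhotacism]
  giving Kavikar nuheris.
Kavikar 'nuheris' matches the regular reflex exactly, so the pair is cognate.

yes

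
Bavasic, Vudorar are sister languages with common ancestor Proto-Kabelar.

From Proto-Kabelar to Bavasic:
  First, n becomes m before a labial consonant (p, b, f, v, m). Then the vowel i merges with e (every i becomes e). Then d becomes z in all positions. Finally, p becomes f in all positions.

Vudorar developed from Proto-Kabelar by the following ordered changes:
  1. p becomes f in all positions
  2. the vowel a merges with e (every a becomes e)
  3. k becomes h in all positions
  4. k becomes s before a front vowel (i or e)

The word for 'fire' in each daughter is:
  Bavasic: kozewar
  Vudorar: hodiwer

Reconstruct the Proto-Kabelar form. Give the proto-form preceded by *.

*kodiwar

Position 6: Bavasic has a, Vudorar has e. Bavasic preserves a here (none of its changes turn any other segment into a), so the proto-segment is *a.
Position 1: Bavasic has k, Vudorar has h. Bavasic preserves k here (none of its changes turn any other segment into k), so the proto-segment is *k.
Verify the candidate proto-form against each daughter:
Bavasic: *kodiwar > kodewar > kozewar  (by vowel merger, unconditioned shift)
Vudorar: start from *kodiwar.
  rule 1: no change — kodiwar
  rule 2 (vowel merger): kodiwar → kodiwer
  rule 3 (unconditioned shift): kodiwer → hodiwer
  rule 4: no change — hodiwer
  ⇒ Vudorar hodiwer
Only *kodiwar yields all of Bavasic kozewar, Vudorar hodiwer.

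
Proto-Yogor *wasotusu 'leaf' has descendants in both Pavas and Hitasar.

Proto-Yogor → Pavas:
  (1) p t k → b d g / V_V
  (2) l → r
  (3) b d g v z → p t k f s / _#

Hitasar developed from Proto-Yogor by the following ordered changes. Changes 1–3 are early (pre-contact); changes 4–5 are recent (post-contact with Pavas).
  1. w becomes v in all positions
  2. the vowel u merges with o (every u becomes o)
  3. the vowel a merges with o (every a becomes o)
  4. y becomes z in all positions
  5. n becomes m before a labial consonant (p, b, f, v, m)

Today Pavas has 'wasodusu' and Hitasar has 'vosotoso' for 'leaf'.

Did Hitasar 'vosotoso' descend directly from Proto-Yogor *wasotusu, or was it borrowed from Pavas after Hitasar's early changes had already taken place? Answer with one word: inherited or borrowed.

inherited

If inherited, *wasotusu would pass through all of Hitasar's changes:
Hitasar: start from *wasotusu.
  rule 1 (unconditioned shift): wasotusu → vasotusu
  rule 2 (vowel merger): vasotusu → vasotoso
  rule 3 (vowel merger): vasotoso → vosotoso
  rule 4: no change — vosotoso
  rule 5: no change — vosotoso
  ⇒ Hitasar vosotoso
If borrowed from Pavas 'wasodusu' after the early changes, it would undergo only the recent ones:
  rule 4 (unconditioned shift): no change (wasodusu)
  rule 5 (nasal place assimilation): no change (wasodusu)
  ⇒ as a loan: wasodusu
Hitasar 'vosotoso' matches the inherited outcome exactly, so it is an inherited cognate, not a loan.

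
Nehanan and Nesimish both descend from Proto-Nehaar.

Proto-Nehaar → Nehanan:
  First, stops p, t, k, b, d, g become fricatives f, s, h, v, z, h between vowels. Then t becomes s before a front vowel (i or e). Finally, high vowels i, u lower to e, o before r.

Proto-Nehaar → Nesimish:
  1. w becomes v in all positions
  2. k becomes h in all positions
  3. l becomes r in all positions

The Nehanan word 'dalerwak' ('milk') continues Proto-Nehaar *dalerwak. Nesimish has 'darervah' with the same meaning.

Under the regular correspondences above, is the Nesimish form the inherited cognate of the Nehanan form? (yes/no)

yes

Derive the expected Nesimish reflex of *dalerwak:
Nesimish: *dalerwak > dalervak > dalervah > darervah  (by unconditioned shift, unconditioned shift, unconditioned shift)
Nesimish 'darervah' matches the regular reflex exactly, so the pair is cognate.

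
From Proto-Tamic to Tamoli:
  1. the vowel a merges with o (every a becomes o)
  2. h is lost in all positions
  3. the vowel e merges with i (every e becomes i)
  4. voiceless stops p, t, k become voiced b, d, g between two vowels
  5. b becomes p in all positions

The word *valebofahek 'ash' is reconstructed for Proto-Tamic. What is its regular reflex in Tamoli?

volipofoik

Tamoli: start from *valebofahek.
  rule 1 (vowel merger): valebofahek → volebofohek
  rule 2 (h-loss): volebofohek → volebofoek
  rule 3 (vowel merger): volebofoek → volibofoik
  rule 4: no change — volibofoik
  rule 5 (unconditioned shift): volibofoik → volipofoik
  ⇒ Tamoli volipofoik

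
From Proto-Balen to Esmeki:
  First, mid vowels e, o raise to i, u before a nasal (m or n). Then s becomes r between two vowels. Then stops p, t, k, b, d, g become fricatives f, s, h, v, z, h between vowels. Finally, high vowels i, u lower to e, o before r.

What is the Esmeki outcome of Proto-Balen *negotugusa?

nehosuhora

Esmeki: *negotugusa > negotugura > nehosuhura > nehosuhora  (by rhotacism, intervocalic lenition, pre-rhotic lowering)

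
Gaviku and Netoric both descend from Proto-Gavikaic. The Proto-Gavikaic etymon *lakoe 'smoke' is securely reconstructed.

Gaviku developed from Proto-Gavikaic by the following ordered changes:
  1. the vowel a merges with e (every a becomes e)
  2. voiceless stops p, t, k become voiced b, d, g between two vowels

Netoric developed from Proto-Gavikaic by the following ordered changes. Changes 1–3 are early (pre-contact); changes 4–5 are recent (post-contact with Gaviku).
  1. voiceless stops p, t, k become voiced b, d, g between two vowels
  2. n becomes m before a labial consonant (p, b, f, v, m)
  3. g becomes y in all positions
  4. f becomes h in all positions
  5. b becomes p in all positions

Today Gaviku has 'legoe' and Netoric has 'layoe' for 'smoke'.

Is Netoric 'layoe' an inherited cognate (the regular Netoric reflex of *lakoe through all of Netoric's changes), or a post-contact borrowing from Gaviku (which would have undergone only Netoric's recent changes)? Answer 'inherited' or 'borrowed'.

If inherited, *lakoe would pass through all of Netoric's changes:
Netoric: *lakoe
  lakoe → lagoe   [intervocalic voicing]
  lagoe (rule 2 does not apply)
  lagoe → layoe   [unconditioned shift]
  layoe (rule 4 does not apply)
  layoe (rule 5 does not apply)
  giving Netoric layoe.
If borrowed from Gaviku 'legoe' after the early changes, it would undergo only the recent ones:
  rule 4 (unconditioned shift): no change (legoe)
  rule 5 (unconditioned shift): no change (legoe)
  ⇒ as a loan: legoe
Netoric 'layoe' matches the inherited outcome exactly, so it is an inherited cognate, not a loan.

inherited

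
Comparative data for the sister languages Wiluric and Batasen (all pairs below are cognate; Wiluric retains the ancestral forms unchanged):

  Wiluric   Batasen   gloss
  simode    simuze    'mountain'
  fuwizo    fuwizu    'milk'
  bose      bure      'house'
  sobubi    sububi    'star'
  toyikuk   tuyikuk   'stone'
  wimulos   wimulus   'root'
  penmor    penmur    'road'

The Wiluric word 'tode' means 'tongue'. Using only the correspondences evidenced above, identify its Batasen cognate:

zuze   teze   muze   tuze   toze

tuze

simode ~ simuze, bose ~ bure — Wiluric o corresponds to Batasen u after a consonant, before a consonant other than r, m, n, p, b, f, v.
simode ~ simuze — Wiluric d corresponds to Batasen z between vowels (before a front vowel).
Applying these to Wiluric 'tode':
  tode → tude   (o→u after a consonant, before a consonant other than r, m, n, p, b, f, v)
  tude → tuze   (d→z between vowels (before a front vowel))
So the Batasen cognate is 'tuze'.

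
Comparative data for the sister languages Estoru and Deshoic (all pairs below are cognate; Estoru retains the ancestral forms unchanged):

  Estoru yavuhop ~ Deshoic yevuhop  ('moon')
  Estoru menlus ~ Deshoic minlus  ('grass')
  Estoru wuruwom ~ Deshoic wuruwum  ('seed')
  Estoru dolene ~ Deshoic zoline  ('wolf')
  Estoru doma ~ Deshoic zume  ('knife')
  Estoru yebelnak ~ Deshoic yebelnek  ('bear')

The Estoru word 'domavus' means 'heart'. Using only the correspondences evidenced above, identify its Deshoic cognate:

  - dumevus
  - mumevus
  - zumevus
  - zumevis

zumevus

dolene ~ zoline, doma ~ zume — Estoru d corresponds to Deshoic z word-initially before a back vowel.
wuruwom ~ wuruwum, doma ~ zume — Estoru o corresponds to Deshoic u after a consonant, before a nasal.
yavuhop ~ yevuhop — Estoru a corresponds to Deshoic e after a consonant, before a labial obstruent.
Applying these to Estoru 'domavus':
  domavus → zomavus   (d→z word-initially before a back vowel)
  zomavus → zumavus   (o→u after a consonant, before a nasal)
  zumavus → zumevus   (a→e after a consonant, before a labial obstruent)
So the Deshoic cognate is 'zumevus'.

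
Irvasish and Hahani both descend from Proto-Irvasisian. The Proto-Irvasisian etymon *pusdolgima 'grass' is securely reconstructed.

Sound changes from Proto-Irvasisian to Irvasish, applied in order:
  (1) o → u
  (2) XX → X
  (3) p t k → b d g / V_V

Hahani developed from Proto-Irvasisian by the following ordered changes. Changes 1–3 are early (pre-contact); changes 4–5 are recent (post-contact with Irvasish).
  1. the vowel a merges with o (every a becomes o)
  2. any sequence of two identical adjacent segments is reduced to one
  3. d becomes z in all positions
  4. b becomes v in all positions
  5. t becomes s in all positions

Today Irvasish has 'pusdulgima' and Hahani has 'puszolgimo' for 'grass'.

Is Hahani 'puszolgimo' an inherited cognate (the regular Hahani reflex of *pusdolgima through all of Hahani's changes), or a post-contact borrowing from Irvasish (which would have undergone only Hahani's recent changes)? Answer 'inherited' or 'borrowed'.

inherited

If inherited, *pusdolgima would pass through all of Hahani's changes:
Hahani: *pusdolgima
  pusdolgima → pusdolgimo   [vowel merger]
  pusdolgimo (rule 2 does not apply)
  pusdolgimo → puszolgimo   [unconditioned shift]
  puszolgimo (rule 4 does not apply)
  puszolgimo (rule 5 does not apply)
  giving Hahani puszolgimo.
If borrowed from Irvasish 'pusdulgima' after the early changes, it would undergo only the recent ones:
  rule 4 (unconditioned shift): no change (pusdulgima)
  rule 5 (unconditioned shift): no change (pusdulgima)
  ⇒ as a loan: pusdulgima
Hahani 'puszolgimo' matches the inherited outcome exactly, so it is an inherited cognate, not a loan.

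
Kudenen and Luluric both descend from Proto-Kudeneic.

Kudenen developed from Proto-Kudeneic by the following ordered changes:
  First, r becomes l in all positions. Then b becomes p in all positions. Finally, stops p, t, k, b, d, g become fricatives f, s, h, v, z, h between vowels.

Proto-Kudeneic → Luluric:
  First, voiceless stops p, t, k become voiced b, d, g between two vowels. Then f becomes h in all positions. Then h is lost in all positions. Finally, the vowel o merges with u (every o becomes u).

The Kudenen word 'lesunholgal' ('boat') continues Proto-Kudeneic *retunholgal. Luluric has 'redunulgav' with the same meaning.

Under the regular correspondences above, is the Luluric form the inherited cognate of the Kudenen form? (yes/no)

no

Derive the expected Luluric reflex of *retunholgal:
Luluric: *retunholgal > redunholgal > redunolgal > redunulgal  (by intervocalic voicing, h-loss, vowel merger)
The regular Luluric reflex would be 'redunulgal', but the attested form is 'redunulgav'. The correspondence is irregular, so they are not cognates (the Luluric form has a different source).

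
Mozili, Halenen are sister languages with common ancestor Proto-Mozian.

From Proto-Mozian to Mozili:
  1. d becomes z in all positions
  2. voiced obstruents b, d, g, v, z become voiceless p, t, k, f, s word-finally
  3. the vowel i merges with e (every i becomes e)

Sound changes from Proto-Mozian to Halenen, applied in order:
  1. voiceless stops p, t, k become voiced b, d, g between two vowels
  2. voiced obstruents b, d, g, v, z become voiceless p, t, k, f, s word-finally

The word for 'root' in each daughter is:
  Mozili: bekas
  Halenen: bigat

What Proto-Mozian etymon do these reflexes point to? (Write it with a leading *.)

Position 5: Mozili has s, Halenen has t. Taking the neighbouring segments as reconstructed: Mozili s could go back to *d or *s or *z; Halenen t could go back to *t or *d — the one source consistent with every daughter is *d.
Position 3: Mozili has k, Halenen has g. Taking the neighbouring segments as reconstructed: Mozili k can only go back to *k; Halenen g could go back to *k or *g — the one source consistent with every daughter is *k.
Verify the candidate proto-form against each daughter:
Mozili: *bikad > bikaz > bikas > bekas  (by unconditioned shift, final devoicing, vowel merger)
Halenen: start from *bikad.
  rule 1 (intervocalic voicing): bikad → bigad
  rule 2 (final devoicing): bigad → bigat
  ⇒ Halenen bigat
*bikad is the unique common source.

*bikad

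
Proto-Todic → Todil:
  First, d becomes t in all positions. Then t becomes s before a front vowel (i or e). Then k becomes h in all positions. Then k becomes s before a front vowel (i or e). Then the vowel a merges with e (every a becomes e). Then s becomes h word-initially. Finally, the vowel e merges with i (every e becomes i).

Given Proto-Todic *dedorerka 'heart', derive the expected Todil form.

hitorirhi

Todil: start from *dedorerka.
  rule 1 (unconditioned shift): dedorerka → tetorerka
  rule 2 (palatalisation): tetorerka → setorerka
  rule 3 (unconditioned shift): setorerka → setorerha
  rule 4: no change — setorerha
  rule 5 (vowel merger): setorerha → setorerhe
  rule 6 (debuccalisation): setorerhe → hetorerhe
  rule 7 (vowel merger): hetorerhe → hitorirhi
  ⇒ Todil hitorirhi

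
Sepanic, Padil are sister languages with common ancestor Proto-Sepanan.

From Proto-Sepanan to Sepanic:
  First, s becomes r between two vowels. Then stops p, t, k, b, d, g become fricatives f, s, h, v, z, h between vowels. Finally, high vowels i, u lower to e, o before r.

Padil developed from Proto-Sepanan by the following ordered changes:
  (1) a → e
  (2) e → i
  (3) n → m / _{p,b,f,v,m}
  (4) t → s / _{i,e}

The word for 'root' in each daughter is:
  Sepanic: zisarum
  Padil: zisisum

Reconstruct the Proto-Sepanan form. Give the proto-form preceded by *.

Position 5: Sepanic has r, Padil has s. Taking the neighbouring segments as reconstructed: Sepanic r could go back to *s or *r; Padil s can only go back to *s — the one source consistent with every daughter is *s.
Position 4: Sepanic has a, Padil has i. Sepanic preserves a here (none of its changes turn any other segment into a), so the proto-segment is *a.
Position 3: Sepanic has s, Padil has s. Taking the neighbouring segments as reconstructed: Sepanic s can only go back to *t; Padil s could go back to *t or *s — the one source consistent with every daughter is *t.
The remaining positions agree across the daughters. Check the candidate against every language:
Sepanic: *zitasum
  zitasum → zitarum   [rhotacism]
  zitarum → zisarum   [intervocalic lenition]
  zisarum (rule 3 does not apply)
  giving Sepanic zisarum.
Padil: *zitasum > zitesum > zitisum > zisisum  (by vowel merger, vowel merger, palatalisation)
Only *zitasum yields all of Sepanic zisarum, Padil zisisum.

*zitasum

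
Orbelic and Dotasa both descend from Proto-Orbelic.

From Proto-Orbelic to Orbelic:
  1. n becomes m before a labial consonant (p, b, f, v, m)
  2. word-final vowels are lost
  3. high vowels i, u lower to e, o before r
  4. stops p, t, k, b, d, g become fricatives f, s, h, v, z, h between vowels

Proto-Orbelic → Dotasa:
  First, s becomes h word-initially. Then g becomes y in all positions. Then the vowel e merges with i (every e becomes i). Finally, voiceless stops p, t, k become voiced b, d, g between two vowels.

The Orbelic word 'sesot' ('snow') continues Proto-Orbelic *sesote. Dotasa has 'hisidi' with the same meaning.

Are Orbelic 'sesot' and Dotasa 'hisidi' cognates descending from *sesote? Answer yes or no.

no

Derive the expected Dotasa reflex of *sesote:
Dotasa: *sesote > hesote > hisoti > hisodi  (by debuccalisation, vowel merger, intervocalic voicing)
The regular Dotasa reflex would be 'hisodi', but the attested form is 'hisidi'. The correspondence is irregular, so they are not cognates (the Dotasa form has a different source).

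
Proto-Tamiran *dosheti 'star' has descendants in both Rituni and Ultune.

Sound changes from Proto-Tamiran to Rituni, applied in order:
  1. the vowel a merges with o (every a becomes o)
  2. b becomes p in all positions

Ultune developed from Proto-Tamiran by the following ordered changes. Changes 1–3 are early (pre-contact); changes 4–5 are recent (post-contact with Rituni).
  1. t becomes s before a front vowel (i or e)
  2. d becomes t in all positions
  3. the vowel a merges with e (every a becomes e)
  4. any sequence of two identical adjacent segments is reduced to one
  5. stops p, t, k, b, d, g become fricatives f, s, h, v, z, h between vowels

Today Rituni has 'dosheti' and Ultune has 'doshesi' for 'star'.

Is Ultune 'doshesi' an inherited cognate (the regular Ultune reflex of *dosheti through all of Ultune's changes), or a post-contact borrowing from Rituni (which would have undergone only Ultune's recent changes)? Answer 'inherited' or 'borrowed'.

If inherited, *dosheti would pass through all of Ultune's changes:
Ultune: *dosheti
  dosheti → doshesi   [palatalisation]
  doshesi → toshesi   [unconditioned shift]
  toshesi (rule 3 does not apply)
  toshesi (rule 4 does not apply)
  toshesi (rule 5 does not apply)
  giving Ultune toshesi.
If borrowed from Rituni 'dosheti' after the early changes, it would undergo only the recent ones:
  rule 4 (degemination): no change (dosheti)
  rule 5 (intervocalic lenition): dosheti → doshesi
  ⇒ as a loan: doshesi
Ultune 'doshesi' matches the loan outcome 'doshesi', not the inherited 'toshesi' — it skipped the early Ultune changes, so it was borrowed from Rituni.

borrowed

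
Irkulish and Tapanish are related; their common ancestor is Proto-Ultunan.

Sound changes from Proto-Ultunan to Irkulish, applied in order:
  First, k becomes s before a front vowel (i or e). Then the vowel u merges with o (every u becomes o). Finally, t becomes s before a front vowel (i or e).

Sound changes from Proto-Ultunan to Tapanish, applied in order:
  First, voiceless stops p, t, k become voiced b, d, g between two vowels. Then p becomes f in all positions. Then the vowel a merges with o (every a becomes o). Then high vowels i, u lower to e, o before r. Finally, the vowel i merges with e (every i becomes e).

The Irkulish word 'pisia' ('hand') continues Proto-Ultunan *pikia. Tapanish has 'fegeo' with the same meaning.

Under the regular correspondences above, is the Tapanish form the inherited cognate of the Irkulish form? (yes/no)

Derive the expected Tapanish reflex of *pikia:
Tapanish: start from *pikia.
  rule 1 (intervocalic voicing): pikia → pigia
  rule 2 (unconditioned shift): pigia → figia
  rule 3 (vowel merger): figia → figio
  rule 4: no change — figio
  rule 5 (vowel merger): figio → fegeo
  ⇒ Tapanish fegeo
Tapanish 'fegeo' matches the regular reflex exactly, so the pair is cognate.

yes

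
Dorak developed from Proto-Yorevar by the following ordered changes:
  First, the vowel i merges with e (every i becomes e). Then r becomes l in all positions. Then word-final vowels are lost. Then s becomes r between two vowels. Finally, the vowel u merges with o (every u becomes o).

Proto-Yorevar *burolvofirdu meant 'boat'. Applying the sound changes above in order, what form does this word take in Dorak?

bololvofeld

Dorak: *burolvofirdu
  burolvofirdu → burolvoferdu   [vowel merger]
  burolvoferdu → bulolvofeldu   [unconditioned shift]
  bulolvofeldu → bulolvofeld   [apocope]
  bulolvofeld (rule 4 does not apply)
  bulolvofeld → bololvofeld   [vowel merger]
  giving Dorak bololvofeld.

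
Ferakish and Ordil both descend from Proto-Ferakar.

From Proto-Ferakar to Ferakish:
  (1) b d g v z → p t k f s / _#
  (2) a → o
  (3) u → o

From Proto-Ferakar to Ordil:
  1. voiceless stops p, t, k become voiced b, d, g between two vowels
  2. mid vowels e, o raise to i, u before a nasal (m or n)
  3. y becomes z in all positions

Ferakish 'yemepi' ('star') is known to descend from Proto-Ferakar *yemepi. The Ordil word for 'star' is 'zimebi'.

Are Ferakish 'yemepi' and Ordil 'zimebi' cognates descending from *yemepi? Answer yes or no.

yes

Derive the expected Ordil reflex of *yemepi:
Ordil: *yemepi
  yemepi → yemebi   [intervocalic voicing]
  yemebi → yimebi   [pre-nasal raising]
  yimebi → zimebi   [unconditioned shift]
  giving Ordil zimebi.
Ordil 'zimebi' matches the regular reflex exactly, so the pair is cognate.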